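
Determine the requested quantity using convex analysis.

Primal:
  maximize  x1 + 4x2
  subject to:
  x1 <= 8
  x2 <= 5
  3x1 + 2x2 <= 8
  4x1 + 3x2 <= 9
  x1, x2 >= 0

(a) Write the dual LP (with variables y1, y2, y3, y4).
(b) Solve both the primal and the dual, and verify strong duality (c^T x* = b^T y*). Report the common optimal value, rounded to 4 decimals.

The standard primal-dual pair for 'max c^T x s.t. A x <= b, x >= 0' is:
  Dual:  min b^T y  s.t.  A^T y >= c,  y >= 0.

So the dual LP is:
  minimize  8y1 + 5y2 + 8y3 + 9y4
  subject to:
    y1 + 3y3 + 4y4 >= 1
    y2 + 2y3 + 3y4 >= 4
    y1, y2, y3, y4 >= 0

Solving the primal: x* = (0, 3).
  primal value c^T x* = 12.
Solving the dual: y* = (0, 0, 0, 1.3333).
  dual value b^T y* = 12.
Strong duality: c^T x* = b^T y*. Confirmed.

12


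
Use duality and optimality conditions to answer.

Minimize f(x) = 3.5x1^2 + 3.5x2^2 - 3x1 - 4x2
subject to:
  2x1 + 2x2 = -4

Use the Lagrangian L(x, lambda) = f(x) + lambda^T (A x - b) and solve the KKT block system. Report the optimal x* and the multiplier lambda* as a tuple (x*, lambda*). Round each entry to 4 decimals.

Form the Lagrangian:
  L(x, lambda) = (1/2) x^T Q x + c^T x + lambda^T (A x - b)
Stationarity (grad_x L = 0): Q x + c + A^T lambda = 0.
Primal feasibility: A x = b.

This gives the KKT block system:
  [ Q   A^T ] [ x     ]   [-c ]
  [ A    0  ] [ lambda ] = [ b ]

Solving the linear system:
  x*      = (-1.0714, -0.9286)
  lambda* = (5.25)
  f(x*)   = 13.9643

x* = (-1.0714, -0.9286), lambda* = (5.25)


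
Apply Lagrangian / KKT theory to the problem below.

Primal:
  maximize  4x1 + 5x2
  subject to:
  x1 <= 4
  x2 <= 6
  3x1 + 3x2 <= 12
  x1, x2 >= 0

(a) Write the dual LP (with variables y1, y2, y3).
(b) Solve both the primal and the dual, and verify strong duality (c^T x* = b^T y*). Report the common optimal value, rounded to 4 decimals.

The standard primal-dual pair for 'max c^T x s.t. A x <= b, x >= 0' is:
  Dual:  min b^T y  s.t.  A^T y >= c,  y >= 0.

So the dual LP is:
  minimize  4y1 + 6y2 + 12y3
  subject to:
    y1 + 3y3 >= 4
    y2 + 3y3 >= 5
    y1, y2, y3 >= 0

Solving the primal: x* = (0, 4).
  primal value c^T x* = 20.
Solving the dual: y* = (0, 0, 1.6667).
  dual value b^T y* = 20.
Strong duality: c^T x* = b^T y*. Confirmed.

20


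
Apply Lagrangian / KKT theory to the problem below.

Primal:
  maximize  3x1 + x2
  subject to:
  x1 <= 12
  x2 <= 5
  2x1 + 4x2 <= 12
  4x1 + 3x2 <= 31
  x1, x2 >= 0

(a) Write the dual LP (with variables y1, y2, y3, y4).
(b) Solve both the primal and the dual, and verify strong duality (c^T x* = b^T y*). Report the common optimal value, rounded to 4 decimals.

The standard primal-dual pair for 'max c^T x s.t. A x <= b, x >= 0' is:
  Dual:  min b^T y  s.t.  A^T y >= c,  y >= 0.

So the dual LP is:
  minimize  12y1 + 5y2 + 12y3 + 31y4
  subject to:
    y1 + 2y3 + 4y4 >= 3
    y2 + 4y3 + 3y4 >= 1
    y1, y2, y3, y4 >= 0

Solving the primal: x* = (6, 0).
  primal value c^T x* = 18.
Solving the dual: y* = (0, 0, 1.5, 0).
  dual value b^T y* = 18.
Strong duality: c^T x* = b^T y*. Confirmed.

18


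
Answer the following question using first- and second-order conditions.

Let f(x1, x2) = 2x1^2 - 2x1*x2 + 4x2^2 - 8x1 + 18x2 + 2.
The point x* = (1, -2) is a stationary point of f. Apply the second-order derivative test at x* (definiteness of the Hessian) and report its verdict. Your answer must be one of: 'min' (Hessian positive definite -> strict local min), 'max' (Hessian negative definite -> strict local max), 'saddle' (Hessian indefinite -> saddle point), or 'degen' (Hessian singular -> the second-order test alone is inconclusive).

Compute the Hessian H = grad^2 f:
  H = [[4, -2], [-2, 8]]
Verify stationarity: grad f(x*) = H x* + g = (0, 0).
Eigenvalues of H: 3.1716, 8.8284.
Both eigenvalues > 0, so H is positive definite -> x* is a strict local min.

min


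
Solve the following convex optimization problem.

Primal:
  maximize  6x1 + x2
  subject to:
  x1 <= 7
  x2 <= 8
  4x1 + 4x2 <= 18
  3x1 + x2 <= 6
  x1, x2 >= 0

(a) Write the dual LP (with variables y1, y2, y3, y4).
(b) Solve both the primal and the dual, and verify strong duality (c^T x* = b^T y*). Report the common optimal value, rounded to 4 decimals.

The standard primal-dual pair for 'max c^T x s.t. A x <= b, x >= 0' is:
  Dual:  min b^T y  s.t.  A^T y >= c,  y >= 0.

So the dual LP is:
  minimize  7y1 + 8y2 + 18y3 + 6y4
  subject to:
    y1 + 4y3 + 3y4 >= 6
    y2 + 4y3 + y4 >= 1
    y1, y2, y3, y4 >= 0

Solving the primal: x* = (2, 0).
  primal value c^T x* = 12.
Solving the dual: y* = (0, 0, 0, 2).
  dual value b^T y* = 12.
Strong duality: c^T x* = b^T y*. Confirmed.

12


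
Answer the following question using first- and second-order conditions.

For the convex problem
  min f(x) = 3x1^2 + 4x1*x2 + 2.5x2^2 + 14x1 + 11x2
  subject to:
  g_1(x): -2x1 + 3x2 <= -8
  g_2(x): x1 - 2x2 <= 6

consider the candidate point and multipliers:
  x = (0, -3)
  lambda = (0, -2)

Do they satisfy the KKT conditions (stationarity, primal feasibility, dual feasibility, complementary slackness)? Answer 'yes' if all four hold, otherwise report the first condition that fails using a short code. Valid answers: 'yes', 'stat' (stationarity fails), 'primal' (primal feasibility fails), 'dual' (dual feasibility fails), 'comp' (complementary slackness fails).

Gradient of f: grad f(x) = Q x + c = (2, -4)
Constraint values g_i(x) = a_i^T x - b_i:
  g_1((0, -3)) = -1
  g_2((0, -3)) = 0
Stationarity residual: grad f(x) + sum_i lambda_i a_i = (0, 0)
  -> stationarity OK
Primal feasibility (all g_i <= 0): OK
Dual feasibility (all lambda_i >= 0): FAILS
Complementary slackness (lambda_i * g_i(x) = 0 for all i): OK

Verdict: the first failing condition is dual_feasibility -> dual.

dual


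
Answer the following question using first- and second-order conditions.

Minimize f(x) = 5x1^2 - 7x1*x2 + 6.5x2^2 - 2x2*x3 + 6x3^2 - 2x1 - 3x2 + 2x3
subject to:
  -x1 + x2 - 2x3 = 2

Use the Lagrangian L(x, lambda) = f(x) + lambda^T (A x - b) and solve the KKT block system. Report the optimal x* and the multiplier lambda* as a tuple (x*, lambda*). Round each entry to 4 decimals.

Form the Lagrangian:
  L(x, lambda) = (1/2) x^T Q x + c^T x + lambda^T (A x - b)
Stationarity (grad_x L = 0): Q x + c + A^T lambda = 0.
Primal feasibility: A x = b.

This gives the KKT block system:
  [ Q   A^T ] [ x     ]   [-c ]
  [ A    0  ] [ lambda ] = [ b ]

Solving the linear system:
  x*      = (0.1188, 0.505, -0.8069)
  lambda* = (-4.3465)
  f(x*)   = 2.6634

x* = (0.1188, 0.505, -0.8069), lambda* = (-4.3465)


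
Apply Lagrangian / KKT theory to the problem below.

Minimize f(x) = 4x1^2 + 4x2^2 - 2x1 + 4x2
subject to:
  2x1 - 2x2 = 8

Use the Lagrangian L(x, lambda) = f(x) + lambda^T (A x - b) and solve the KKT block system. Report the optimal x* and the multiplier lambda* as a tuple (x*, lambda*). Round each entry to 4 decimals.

Form the Lagrangian:
  L(x, lambda) = (1/2) x^T Q x + c^T x + lambda^T (A x - b)
Stationarity (grad_x L = 0): Q x + c + A^T lambda = 0.
Primal feasibility: A x = b.

This gives the KKT block system:
  [ Q   A^T ] [ x     ]   [-c ]
  [ A    0  ] [ lambda ] = [ b ]

Solving the linear system:
  x*      = (1.875, -2.125)
  lambda* = (-6.5)
  f(x*)   = 19.875

x* = (1.875, -2.125), lambda* = (-6.5)


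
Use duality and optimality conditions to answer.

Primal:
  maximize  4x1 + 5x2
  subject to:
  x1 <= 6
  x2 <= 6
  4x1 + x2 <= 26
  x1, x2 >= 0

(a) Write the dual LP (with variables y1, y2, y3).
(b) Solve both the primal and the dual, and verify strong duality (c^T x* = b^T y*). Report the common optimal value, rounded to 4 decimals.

The standard primal-dual pair for 'max c^T x s.t. A x <= b, x >= 0' is:
  Dual:  min b^T y  s.t.  A^T y >= c,  y >= 0.

So the dual LP is:
  minimize  6y1 + 6y2 + 26y3
  subject to:
    y1 + 4y3 >= 4
    y2 + y3 >= 5
    y1, y2, y3 >= 0

Solving the primal: x* = (5, 6).
  primal value c^T x* = 50.
Solving the dual: y* = (0, 4, 1).
  dual value b^T y* = 50.
Strong duality: c^T x* = b^T y*. Confirmed.

50


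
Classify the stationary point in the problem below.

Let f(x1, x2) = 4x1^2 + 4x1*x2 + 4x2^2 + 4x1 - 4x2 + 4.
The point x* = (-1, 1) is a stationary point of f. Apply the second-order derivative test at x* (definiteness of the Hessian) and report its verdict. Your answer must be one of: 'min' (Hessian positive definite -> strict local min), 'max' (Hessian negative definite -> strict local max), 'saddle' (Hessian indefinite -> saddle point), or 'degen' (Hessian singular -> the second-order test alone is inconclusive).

Compute the Hessian H = grad^2 f:
  H = [[8, 4], [4, 8]]
Verify stationarity: grad f(x*) = H x* + g = (0, 0).
Eigenvalues of H: 4, 12.
Both eigenvalues > 0, so H is positive definite -> x* is a strict local min.

min


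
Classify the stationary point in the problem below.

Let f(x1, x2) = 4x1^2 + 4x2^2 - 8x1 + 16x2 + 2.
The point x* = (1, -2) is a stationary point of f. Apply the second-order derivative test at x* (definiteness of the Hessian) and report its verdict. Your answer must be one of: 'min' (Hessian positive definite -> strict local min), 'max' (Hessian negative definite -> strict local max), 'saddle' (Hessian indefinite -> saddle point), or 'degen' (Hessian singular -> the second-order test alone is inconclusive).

Compute the Hessian H = grad^2 f:
  H = [[8, 0], [0, 8]]
Verify stationarity: grad f(x*) = H x* + g = (0, 0).
Eigenvalues of H: 8, 8.
Both eigenvalues > 0, so H is positive definite -> x* is a strict local min.

min


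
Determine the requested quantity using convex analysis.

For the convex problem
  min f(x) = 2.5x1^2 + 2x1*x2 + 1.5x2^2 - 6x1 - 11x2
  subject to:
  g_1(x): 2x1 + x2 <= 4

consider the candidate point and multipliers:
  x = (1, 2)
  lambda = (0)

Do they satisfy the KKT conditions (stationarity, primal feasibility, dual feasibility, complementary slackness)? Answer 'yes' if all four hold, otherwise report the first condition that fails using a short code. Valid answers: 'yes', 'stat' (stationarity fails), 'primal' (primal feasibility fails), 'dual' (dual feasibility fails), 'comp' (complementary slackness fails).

Gradient of f: grad f(x) = Q x + c = (3, -3)
Constraint values g_i(x) = a_i^T x - b_i:
  g_1((1, 2)) = 0
Stationarity residual: grad f(x) + sum_i lambda_i a_i = (3, -3)
  -> stationarity FAILS
Primal feasibility (all g_i <= 0): OK
Dual feasibility (all lambda_i >= 0): OK
Complementary slackness (lambda_i * g_i(x) = 0 for all i): OK

Verdict: the first failing condition is stationarity -> stat.

stat


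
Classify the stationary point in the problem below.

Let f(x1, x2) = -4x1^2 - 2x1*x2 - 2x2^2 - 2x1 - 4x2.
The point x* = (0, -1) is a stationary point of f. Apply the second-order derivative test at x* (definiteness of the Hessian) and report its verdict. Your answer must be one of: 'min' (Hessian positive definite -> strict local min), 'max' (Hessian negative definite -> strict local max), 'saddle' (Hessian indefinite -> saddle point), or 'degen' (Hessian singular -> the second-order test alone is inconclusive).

Compute the Hessian H = grad^2 f:
  H = [[-8, -2], [-2, -4]]
Verify stationarity: grad f(x*) = H x* + g = (0, 0).
Eigenvalues of H: -8.8284, -3.1716.
Both eigenvalues < 0, so H is negative definite -> x* is a strict local max.

max


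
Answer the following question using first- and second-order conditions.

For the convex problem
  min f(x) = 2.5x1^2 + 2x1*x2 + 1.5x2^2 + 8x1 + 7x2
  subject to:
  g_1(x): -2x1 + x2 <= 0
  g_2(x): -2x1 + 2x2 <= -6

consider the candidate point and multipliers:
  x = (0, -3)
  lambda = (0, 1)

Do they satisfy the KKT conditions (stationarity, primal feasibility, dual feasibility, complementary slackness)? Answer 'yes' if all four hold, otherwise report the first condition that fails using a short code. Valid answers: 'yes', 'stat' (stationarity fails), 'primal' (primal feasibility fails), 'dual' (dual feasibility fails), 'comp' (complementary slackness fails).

Gradient of f: grad f(x) = Q x + c = (2, -2)
Constraint values g_i(x) = a_i^T x - b_i:
  g_1((0, -3)) = -3
  g_2((0, -3)) = 0
Stationarity residual: grad f(x) + sum_i lambda_i a_i = (0, 0)
  -> stationarity OK
Primal feasibility (all g_i <= 0): OK
Dual feasibility (all lambda_i >= 0): OK
Complementary slackness (lambda_i * g_i(x) = 0 for all i): OK

Verdict: yes, KKT holds.

yes


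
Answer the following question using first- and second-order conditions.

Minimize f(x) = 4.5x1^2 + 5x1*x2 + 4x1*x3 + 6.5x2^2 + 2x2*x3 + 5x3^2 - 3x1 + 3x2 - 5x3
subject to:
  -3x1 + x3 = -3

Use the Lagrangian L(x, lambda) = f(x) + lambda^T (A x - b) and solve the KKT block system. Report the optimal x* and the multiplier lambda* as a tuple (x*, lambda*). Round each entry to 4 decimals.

Form the Lagrangian:
  L(x, lambda) = (1/2) x^T Q x + c^T x + lambda^T (A x - b)
Stationarity (grad_x L = 0): Q x + c + A^T lambda = 0.
Primal feasibility: A x = b.

This gives the KKT block system:
  [ Q   A^T ] [ x     ]   [-c ]
  [ A    0  ] [ lambda ] = [ b ]

Solving the linear system:
  x*      = (1.0332, -0.6434, 0.0995)
  lambda* = (1.1597)
  f(x*)   = -1.024

x* = (1.0332, -0.6434, 0.0995), lambda* = (1.1597)


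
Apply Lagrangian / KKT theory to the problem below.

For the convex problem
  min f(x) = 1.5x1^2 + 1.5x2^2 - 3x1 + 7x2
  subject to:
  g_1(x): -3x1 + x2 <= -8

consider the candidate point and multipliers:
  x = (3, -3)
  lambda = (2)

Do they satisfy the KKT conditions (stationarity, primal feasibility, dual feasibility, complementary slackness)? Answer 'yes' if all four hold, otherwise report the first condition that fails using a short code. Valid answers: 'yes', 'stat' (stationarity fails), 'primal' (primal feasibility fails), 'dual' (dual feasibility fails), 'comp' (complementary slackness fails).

Gradient of f: grad f(x) = Q x + c = (6, -2)
Constraint values g_i(x) = a_i^T x - b_i:
  g_1((3, -3)) = -4
Stationarity residual: grad f(x) + sum_i lambda_i a_i = (0, 0)
  -> stationarity OK
Primal feasibility (all g_i <= 0): OK
Dual feasibility (all lambda_i >= 0): OK
Complementary slackness (lambda_i * g_i(x) = 0 for all i): FAILS

Verdict: the first failing condition is complementary_slackness -> comp.

comp


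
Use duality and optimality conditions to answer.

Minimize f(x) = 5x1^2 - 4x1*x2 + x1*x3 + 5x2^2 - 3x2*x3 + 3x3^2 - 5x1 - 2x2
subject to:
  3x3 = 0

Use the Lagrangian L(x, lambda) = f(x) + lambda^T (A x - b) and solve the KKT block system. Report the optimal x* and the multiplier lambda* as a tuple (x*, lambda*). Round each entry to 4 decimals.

Form the Lagrangian:
  L(x, lambda) = (1/2) x^T Q x + c^T x + lambda^T (A x - b)
Stationarity (grad_x L = 0): Q x + c + A^T lambda = 0.
Primal feasibility: A x = b.

This gives the KKT block system:
  [ Q   A^T ] [ x     ]   [-c ]
  [ A    0  ] [ lambda ] = [ b ]

Solving the linear system:
  x*      = (0.6905, 0.4762, 0)
  lambda* = (0.246)
  f(x*)   = -2.2024

x* = (0.6905, 0.4762, 0), lambda* = (0.246)


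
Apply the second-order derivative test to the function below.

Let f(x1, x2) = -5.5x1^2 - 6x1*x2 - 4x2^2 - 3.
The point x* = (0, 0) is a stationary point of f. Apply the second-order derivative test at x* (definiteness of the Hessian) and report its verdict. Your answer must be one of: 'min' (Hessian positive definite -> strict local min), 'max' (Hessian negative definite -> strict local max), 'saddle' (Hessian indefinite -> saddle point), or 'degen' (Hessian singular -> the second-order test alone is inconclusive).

Compute the Hessian H = grad^2 f:
  H = [[-11, -6], [-6, -8]]
Verify stationarity: grad f(x*) = H x* + g = (0, 0).
Eigenvalues of H: -15.6847, -3.3153.
Both eigenvalues < 0, so H is negative definite -> x* is a strict local max.

max


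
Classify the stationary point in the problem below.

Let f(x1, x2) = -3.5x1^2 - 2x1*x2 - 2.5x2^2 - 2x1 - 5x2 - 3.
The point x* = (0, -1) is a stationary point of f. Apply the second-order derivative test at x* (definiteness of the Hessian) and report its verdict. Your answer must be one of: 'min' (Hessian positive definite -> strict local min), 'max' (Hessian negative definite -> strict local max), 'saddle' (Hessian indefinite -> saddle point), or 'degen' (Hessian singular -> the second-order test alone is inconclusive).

Compute the Hessian H = grad^2 f:
  H = [[-7, -2], [-2, -5]]
Verify stationarity: grad f(x*) = H x* + g = (0, 0).
Eigenvalues of H: -8.2361, -3.7639.
Both eigenvalues < 0, so H is negative definite -> x* is a strict local max.

max


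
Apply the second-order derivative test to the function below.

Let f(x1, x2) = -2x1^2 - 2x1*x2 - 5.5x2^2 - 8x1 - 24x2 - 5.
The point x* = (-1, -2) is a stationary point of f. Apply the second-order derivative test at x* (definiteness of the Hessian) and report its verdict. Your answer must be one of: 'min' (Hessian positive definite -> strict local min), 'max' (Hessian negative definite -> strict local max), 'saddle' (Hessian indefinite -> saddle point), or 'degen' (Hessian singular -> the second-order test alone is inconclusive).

Compute the Hessian H = grad^2 f:
  H = [[-4, -2], [-2, -11]]
Verify stationarity: grad f(x*) = H x* + g = (0, 0).
Eigenvalues of H: -11.5311, -3.4689.
Both eigenvalues < 0, so H is negative definite -> x* is a strict local max.

max


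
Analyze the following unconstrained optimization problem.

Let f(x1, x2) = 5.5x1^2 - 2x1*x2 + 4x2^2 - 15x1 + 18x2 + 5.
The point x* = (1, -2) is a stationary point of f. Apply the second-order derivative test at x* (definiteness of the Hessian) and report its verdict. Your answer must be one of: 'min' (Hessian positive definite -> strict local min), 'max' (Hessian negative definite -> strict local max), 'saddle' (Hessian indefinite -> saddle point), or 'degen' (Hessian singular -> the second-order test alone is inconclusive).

Compute the Hessian H = grad^2 f:
  H = [[11, -2], [-2, 8]]
Verify stationarity: grad f(x*) = H x* + g = (0, 0).
Eigenvalues of H: 7, 12.
Both eigenvalues > 0, so H is positive definite -> x* is a strict local min.

min


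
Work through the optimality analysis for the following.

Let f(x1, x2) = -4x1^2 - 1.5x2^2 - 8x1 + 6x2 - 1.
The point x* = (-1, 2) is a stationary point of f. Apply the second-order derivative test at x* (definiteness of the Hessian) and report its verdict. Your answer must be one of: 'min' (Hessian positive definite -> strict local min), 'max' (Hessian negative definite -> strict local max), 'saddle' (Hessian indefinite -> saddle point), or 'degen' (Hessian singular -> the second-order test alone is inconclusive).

Compute the Hessian H = grad^2 f:
  H = [[-8, 0], [0, -3]]
Verify stationarity: grad f(x*) = H x* + g = (0, 0).
Eigenvalues of H: -8, -3.
Both eigenvalues < 0, so H is negative definite -> x* is a strict local max.

max


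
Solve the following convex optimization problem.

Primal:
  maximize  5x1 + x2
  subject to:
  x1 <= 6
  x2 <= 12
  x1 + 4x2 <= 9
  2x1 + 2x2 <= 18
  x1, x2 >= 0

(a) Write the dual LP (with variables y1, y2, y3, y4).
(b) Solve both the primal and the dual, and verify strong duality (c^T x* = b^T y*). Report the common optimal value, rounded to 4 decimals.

The standard primal-dual pair for 'max c^T x s.t. A x <= b, x >= 0' is:
  Dual:  min b^T y  s.t.  A^T y >= c,  y >= 0.

So the dual LP is:
  minimize  6y1 + 12y2 + 9y3 + 18y4
  subject to:
    y1 + y3 + 2y4 >= 5
    y2 + 4y3 + 2y4 >= 1
    y1, y2, y3, y4 >= 0

Solving the primal: x* = (6, 0.75).
  primal value c^T x* = 30.75.
Solving the dual: y* = (4.75, 0, 0.25, 0).
  dual value b^T y* = 30.75.
Strong duality: c^T x* = b^T y*. Confirmed.

30.75


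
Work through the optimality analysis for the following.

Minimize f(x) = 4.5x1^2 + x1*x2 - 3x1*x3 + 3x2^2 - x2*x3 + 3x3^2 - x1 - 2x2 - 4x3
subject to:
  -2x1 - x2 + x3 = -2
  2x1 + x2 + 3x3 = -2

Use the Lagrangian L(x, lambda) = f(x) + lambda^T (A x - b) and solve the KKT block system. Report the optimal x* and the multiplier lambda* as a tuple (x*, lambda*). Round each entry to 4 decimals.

Form the Lagrangian:
  L(x, lambda) = (1/2) x^T Q x + c^T x + lambda^T (A x - b)
Stationarity (grad_x L = 0): Q x + c + A^T lambda = 0.
Primal feasibility: A x = b.

This gives the KKT block system:
  [ Q   A^T ] [ x     ]   [-c ]
  [ A    0  ] [ lambda ] = [ b ]

Solving the linear system:
  x*      = (0.2414, 0.5172, -1)
  lambda* = (4.569, 2.2241)
  f(x*)   = 8.1552

x* = (0.2414, 0.5172, -1), lambda* = (4.569, 2.2241)


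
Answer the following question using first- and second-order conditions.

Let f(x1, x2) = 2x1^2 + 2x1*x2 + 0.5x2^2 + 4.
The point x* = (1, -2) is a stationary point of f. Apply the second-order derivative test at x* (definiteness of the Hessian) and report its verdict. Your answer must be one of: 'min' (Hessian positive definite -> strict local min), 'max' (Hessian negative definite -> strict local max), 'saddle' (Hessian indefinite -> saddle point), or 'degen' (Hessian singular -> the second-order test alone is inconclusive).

Compute the Hessian H = grad^2 f:
  H = [[4, 2], [2, 1]]
Verify stationarity: grad f(x*) = H x* + g = (0, 0).
Eigenvalues of H: 0, 5.
H has a zero eigenvalue (singular; positive semidefinite but not definite), so H is neither positive definite, negative definite, nor indefinite. The second-order test alone is inconclusive -> degen.
(Indeed, f is constant along the null direction of H through x*, so x* is not a strict local extremum.)

degen


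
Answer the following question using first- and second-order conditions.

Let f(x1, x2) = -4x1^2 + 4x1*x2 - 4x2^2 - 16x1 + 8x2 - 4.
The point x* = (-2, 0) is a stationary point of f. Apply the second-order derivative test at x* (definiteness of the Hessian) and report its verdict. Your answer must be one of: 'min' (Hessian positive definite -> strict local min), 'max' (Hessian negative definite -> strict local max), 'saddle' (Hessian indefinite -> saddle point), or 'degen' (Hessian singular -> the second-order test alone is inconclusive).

Compute the Hessian H = grad^2 f:
  H = [[-8, 4], [4, -8]]
Verify stationarity: grad f(x*) = H x* + g = (0, 0).
Eigenvalues of H: -12, -4.
Both eigenvalues < 0, so H is negative definite -> x* is a strict local max.

max


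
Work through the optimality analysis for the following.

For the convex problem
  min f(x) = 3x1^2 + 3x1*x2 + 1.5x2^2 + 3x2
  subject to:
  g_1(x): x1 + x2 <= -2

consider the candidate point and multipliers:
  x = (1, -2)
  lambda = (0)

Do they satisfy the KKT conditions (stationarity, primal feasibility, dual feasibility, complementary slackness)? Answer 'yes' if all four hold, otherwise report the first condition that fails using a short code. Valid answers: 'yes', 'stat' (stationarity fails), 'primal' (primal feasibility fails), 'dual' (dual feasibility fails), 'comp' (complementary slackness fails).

Gradient of f: grad f(x) = Q x + c = (0, 0)
Constraint values g_i(x) = a_i^T x - b_i:
  g_1((1, -2)) = 1
Stationarity residual: grad f(x) + sum_i lambda_i a_i = (0, 0)
  -> stationarity OK
Primal feasibility (all g_i <= 0): FAILS
Dual feasibility (all lambda_i >= 0): OK
Complementary slackness (lambda_i * g_i(x) = 0 for all i): OK

Verdict: the first failing condition is primal_feasibility -> primal.

primal


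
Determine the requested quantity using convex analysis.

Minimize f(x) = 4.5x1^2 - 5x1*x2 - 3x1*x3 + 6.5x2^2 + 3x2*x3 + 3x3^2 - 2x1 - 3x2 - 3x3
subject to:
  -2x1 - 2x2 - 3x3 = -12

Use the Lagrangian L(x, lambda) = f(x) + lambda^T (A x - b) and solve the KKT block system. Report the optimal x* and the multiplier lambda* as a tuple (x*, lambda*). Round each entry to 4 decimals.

Form the Lagrangian:
  L(x, lambda) = (1/2) x^T Q x + c^T x + lambda^T (A x - b)
Stationarity (grad_x L = 0): Q x + c + A^T lambda = 0.
Primal feasibility: A x = b.

This gives the KKT block system:
  [ Q   A^T ] [ x     ]   [-c ]
  [ A    0  ] [ lambda ] = [ b ]

Solving the linear system:
  x*      = (1.9079, 0.8102, 2.188)
  lambda* = (2.2782)
  f(x*)   = 7.2641

x* = (1.9079, 0.8102, 2.188), lambda* = (2.2782)


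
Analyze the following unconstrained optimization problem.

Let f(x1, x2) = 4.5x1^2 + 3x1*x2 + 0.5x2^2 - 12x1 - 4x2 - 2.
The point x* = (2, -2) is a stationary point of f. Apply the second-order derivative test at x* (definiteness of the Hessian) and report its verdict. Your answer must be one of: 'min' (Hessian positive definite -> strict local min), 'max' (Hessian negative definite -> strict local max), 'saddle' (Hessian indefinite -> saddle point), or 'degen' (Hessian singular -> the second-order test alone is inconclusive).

Compute the Hessian H = grad^2 f:
  H = [[9, 3], [3, 1]]
Verify stationarity: grad f(x*) = H x* + g = (0, 0).
Eigenvalues of H: 0, 10.
H has a zero eigenvalue (singular; positive semidefinite but not definite), so H is neither positive definite, negative definite, nor indefinite. The second-order test alone is inconclusive -> degen.
(Indeed, f is constant along the null direction of H through x*, so x* is not a strict local extremum.)

degen


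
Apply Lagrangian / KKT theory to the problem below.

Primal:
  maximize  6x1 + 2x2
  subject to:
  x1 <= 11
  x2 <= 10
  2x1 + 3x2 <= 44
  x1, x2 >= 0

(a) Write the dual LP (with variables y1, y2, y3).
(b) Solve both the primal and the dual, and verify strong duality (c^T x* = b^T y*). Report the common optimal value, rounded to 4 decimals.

The standard primal-dual pair for 'max c^T x s.t. A x <= b, x >= 0' is:
  Dual:  min b^T y  s.t.  A^T y >= c,  y >= 0.

So the dual LP is:
  minimize  11y1 + 10y2 + 44y3
  subject to:
    y1 + 2y3 >= 6
    y2 + 3y3 >= 2
    y1, y2, y3 >= 0

Solving the primal: x* = (11, 7.3333).
  primal value c^T x* = 80.6667.
Solving the dual: y* = (4.6667, 0, 0.6667).
  dual value b^T y* = 80.6667.
Strong duality: c^T x* = b^T y*. Confirmed.

80.6667


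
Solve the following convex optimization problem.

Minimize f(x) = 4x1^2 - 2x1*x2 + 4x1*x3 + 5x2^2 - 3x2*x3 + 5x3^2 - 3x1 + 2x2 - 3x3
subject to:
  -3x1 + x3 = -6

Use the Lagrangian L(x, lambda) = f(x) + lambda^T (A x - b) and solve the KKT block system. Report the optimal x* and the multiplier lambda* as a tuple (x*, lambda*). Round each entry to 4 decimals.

Form the Lagrangian:
  L(x, lambda) = (1/2) x^T Q x + c^T x + lambda^T (A x - b)
Stationarity (grad_x L = 0): Q x + c + A^T lambda = 0.
Primal feasibility: A x = b.

This gives the KKT block system:
  [ Q   A^T ] [ x     ]   [-c ]
  [ A    0  ] [ lambda ] = [ b ]

Solving the linear system:
  x*      = (1.7652, -0.0582, -0.7043)
  lambda* = (2.8071)
  f(x*)   = 6.7716

x* = (1.7652, -0.0582, -0.7043), lambda* = (2.8071)


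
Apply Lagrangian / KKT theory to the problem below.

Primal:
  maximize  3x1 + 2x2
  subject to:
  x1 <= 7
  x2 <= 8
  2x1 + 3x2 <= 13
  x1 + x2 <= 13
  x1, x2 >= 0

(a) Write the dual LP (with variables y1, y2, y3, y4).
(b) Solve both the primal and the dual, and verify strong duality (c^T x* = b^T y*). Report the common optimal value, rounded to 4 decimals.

The standard primal-dual pair for 'max c^T x s.t. A x <= b, x >= 0' is:
  Dual:  min b^T y  s.t.  A^T y >= c,  y >= 0.

So the dual LP is:
  minimize  7y1 + 8y2 + 13y3 + 13y4
  subject to:
    y1 + 2y3 + y4 >= 3
    y2 + 3y3 + y4 >= 2
    y1, y2, y3, y4 >= 0

Solving the primal: x* = (6.5, 0).
  primal value c^T x* = 19.5.
Solving the dual: y* = (0, 0, 1.5, 0).
  dual value b^T y* = 19.5.
Strong duality: c^T x* = b^T y*. Confirmed.

19.5


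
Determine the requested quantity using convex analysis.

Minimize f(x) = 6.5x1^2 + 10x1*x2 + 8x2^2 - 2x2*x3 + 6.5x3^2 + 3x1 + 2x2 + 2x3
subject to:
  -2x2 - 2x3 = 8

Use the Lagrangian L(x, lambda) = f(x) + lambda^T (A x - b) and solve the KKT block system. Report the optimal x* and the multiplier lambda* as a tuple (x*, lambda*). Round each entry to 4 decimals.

Form the Lagrangian:
  L(x, lambda) = (1/2) x^T Q x + c^T x + lambda^T (A x - b)
Stationarity (grad_x L = 0): Q x + c + A^T lambda = 0.
Primal feasibility: A x = b.

This gives the KKT block system:
  [ Q   A^T ] [ x     ]   [-c ]
  [ A    0  ] [ lambda ] = [ b ]

Solving the linear system:
  x*      = (1.5228, -2.2796, -1.7204)
  lambda* = (-7.9027)
  f(x*)   = 29.8951

x* = (1.5228, -2.2796, -1.7204), lambda* = (-7.9027)


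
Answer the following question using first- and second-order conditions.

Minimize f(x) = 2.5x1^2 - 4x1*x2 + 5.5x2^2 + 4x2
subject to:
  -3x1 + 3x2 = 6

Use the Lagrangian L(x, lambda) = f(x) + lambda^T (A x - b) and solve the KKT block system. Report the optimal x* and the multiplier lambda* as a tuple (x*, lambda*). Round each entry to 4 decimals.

Form the Lagrangian:
  L(x, lambda) = (1/2) x^T Q x + c^T x + lambda^T (A x - b)
Stationarity (grad_x L = 0): Q x + c + A^T lambda = 0.
Primal feasibility: A x = b.

This gives the KKT block system:
  [ Q   A^T ] [ x     ]   [-c ]
  [ A    0  ] [ lambda ] = [ b ]

Solving the linear system:
  x*      = (-2.25, -0.25)
  lambda* = (-3.4167)
  f(x*)   = 9.75

x* = (-2.25, -0.25), lambda* = (-3.4167)


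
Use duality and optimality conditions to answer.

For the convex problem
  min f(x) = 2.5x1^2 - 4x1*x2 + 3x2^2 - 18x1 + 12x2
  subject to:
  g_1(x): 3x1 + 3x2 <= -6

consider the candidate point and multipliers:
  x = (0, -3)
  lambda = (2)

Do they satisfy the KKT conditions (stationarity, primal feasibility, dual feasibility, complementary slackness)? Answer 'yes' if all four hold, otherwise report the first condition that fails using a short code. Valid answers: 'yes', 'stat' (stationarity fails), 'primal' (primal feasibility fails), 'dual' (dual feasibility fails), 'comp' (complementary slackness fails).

Gradient of f: grad f(x) = Q x + c = (-6, -6)
Constraint values g_i(x) = a_i^T x - b_i:
  g_1((0, -3)) = -3
Stationarity residual: grad f(x) + sum_i lambda_i a_i = (0, 0)
  -> stationarity OK
Primal feasibility (all g_i <= 0): OK
Dual feasibility (all lambda_i >= 0): OK
Complementary slackness (lambda_i * g_i(x) = 0 for all i): FAILS

Verdict: the first failing condition is complementary_slackness -> comp.

comp


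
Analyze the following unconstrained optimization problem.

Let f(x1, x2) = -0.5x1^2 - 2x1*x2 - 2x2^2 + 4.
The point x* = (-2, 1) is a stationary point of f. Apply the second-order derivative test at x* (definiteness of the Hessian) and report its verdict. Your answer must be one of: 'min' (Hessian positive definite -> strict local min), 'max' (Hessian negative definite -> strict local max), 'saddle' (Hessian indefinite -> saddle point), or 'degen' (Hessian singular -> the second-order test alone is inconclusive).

Compute the Hessian H = grad^2 f:
  H = [[-1, -2], [-2, -4]]
Verify stationarity: grad f(x*) = H x* + g = (0, 0).
Eigenvalues of H: -5, 0.
H has a zero eigenvalue (singular; negative semidefinite but not definite), so H is neither positive definite, negative definite, nor indefinite. The second-order test alone is inconclusive -> degen.
(Indeed, f is constant along the null direction of H through x*, so x* is not a strict local extremum.)

degen


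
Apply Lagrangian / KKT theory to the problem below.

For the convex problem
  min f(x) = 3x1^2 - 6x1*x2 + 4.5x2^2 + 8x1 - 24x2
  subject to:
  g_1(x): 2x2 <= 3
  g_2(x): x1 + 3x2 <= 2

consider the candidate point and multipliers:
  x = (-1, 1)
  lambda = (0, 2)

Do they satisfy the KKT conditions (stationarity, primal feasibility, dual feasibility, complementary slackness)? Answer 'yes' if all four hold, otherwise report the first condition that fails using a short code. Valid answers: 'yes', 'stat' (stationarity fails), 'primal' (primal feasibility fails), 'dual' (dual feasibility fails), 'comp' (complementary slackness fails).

Gradient of f: grad f(x) = Q x + c = (-4, -9)
Constraint values g_i(x) = a_i^T x - b_i:
  g_1((-1, 1)) = -1
  g_2((-1, 1)) = 0
Stationarity residual: grad f(x) + sum_i lambda_i a_i = (-2, -3)
  -> stationarity FAILS
Primal feasibility (all g_i <= 0): OK
Dual feasibility (all lambda_i >= 0): OK
Complementary slackness (lambda_i * g_i(x) = 0 for all i): OK

Verdict: the first failing condition is stationarity -> stat.

stat


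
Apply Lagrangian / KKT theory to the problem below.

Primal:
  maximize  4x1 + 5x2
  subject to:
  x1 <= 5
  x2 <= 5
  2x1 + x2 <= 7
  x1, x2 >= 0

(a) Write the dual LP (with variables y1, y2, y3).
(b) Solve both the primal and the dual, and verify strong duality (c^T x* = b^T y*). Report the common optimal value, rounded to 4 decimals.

The standard primal-dual pair for 'max c^T x s.t. A x <= b, x >= 0' is:
  Dual:  min b^T y  s.t.  A^T y >= c,  y >= 0.

So the dual LP is:
  minimize  5y1 + 5y2 + 7y3
  subject to:
    y1 + 2y3 >= 4
    y2 + y3 >= 5
    y1, y2, y3 >= 0

Solving the primal: x* = (1, 5).
  primal value c^T x* = 29.
Solving the dual: y* = (0, 3, 2).
  dual value b^T y* = 29.
Strong duality: c^T x* = b^T y*. Confirmed.

29


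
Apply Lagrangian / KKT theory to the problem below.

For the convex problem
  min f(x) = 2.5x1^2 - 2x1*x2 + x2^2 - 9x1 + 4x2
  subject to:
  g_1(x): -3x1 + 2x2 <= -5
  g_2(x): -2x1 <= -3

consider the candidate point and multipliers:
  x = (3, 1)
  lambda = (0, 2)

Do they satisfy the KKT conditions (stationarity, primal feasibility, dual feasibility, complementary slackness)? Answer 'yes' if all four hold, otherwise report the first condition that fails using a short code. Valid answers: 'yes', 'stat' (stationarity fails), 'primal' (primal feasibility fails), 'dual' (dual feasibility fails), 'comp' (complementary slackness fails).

Gradient of f: grad f(x) = Q x + c = (4, 0)
Constraint values g_i(x) = a_i^T x - b_i:
  g_1((3, 1)) = -2
  g_2((3, 1)) = -3
Stationarity residual: grad f(x) + sum_i lambda_i a_i = (0, 0)
  -> stationarity OK
Primal feasibility (all g_i <= 0): OK
Dual feasibility (all lambda_i >= 0): OK
Complementary slackness (lambda_i * g_i(x) = 0 for all i): FAILS

Verdict: the first failing condition is complementary_slackness -> comp.

comp


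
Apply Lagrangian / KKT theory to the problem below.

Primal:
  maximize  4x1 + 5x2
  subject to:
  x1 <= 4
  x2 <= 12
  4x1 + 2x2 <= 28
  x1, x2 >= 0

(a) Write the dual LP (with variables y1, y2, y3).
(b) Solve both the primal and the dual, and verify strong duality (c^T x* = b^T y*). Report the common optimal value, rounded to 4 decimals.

The standard primal-dual pair for 'max c^T x s.t. A x <= b, x >= 0' is:
  Dual:  min b^T y  s.t.  A^T y >= c,  y >= 0.

So the dual LP is:
  minimize  4y1 + 12y2 + 28y3
  subject to:
    y1 + 4y3 >= 4
    y2 + 2y3 >= 5
    y1, y2, y3 >= 0

Solving the primal: x* = (1, 12).
  primal value c^T x* = 64.
Solving the dual: y* = (0, 3, 1).
  dual value b^T y* = 64.
Strong duality: c^T x* = b^T y*. Confirmed.

64


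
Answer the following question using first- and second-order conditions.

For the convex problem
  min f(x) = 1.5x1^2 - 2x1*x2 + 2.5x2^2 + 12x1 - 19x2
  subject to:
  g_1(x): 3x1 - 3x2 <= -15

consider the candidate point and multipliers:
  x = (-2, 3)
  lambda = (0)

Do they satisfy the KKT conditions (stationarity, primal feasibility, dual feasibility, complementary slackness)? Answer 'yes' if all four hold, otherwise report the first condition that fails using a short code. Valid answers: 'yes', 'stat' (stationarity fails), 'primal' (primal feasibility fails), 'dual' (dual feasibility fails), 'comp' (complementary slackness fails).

Gradient of f: grad f(x) = Q x + c = (0, 0)
Constraint values g_i(x) = a_i^T x - b_i:
  g_1((-2, 3)) = 0
Stationarity residual: grad f(x) + sum_i lambda_i a_i = (0, 0)
  -> stationarity OK
Primal feasibility (all g_i <= 0): OK
Dual feasibility (all lambda_i >= 0): OK
Complementary slackness (lambda_i * g_i(x) = 0 for all i): OK

Verdict: yes, KKT holds.

yes


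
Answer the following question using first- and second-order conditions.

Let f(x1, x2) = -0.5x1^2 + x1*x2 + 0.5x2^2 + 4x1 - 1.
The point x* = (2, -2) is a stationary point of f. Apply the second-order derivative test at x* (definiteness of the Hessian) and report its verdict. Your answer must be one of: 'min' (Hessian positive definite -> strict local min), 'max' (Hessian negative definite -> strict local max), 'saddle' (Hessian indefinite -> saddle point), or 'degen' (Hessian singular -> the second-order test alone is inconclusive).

Compute the Hessian H = grad^2 f:
  H = [[-1, 1], [1, 1]]
Verify stationarity: grad f(x*) = H x* + g = (0, 0).
Eigenvalues of H: -1.4142, 1.4142.
Eigenvalues have mixed signs, so H is indefinite -> x* is a saddle point.

saddle


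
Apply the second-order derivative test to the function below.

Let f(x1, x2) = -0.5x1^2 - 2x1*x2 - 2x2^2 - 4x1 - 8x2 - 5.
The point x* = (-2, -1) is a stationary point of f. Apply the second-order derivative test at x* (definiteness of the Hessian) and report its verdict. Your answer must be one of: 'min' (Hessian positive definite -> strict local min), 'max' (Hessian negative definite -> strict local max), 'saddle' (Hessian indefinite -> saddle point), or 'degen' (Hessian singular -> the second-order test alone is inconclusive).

Compute the Hessian H = grad^2 f:
  H = [[-1, -2], [-2, -4]]
Verify stationarity: grad f(x*) = H x* + g = (0, 0).
Eigenvalues of H: -5, 0.
H has a zero eigenvalue (singular; negative semidefinite but not definite), so H is neither positive definite, negative definite, nor indefinite. The second-order test alone is inconclusive -> degen.
(Indeed, f is constant along the null direction of H through x*, so x* is not a strict local extremum.)

degen


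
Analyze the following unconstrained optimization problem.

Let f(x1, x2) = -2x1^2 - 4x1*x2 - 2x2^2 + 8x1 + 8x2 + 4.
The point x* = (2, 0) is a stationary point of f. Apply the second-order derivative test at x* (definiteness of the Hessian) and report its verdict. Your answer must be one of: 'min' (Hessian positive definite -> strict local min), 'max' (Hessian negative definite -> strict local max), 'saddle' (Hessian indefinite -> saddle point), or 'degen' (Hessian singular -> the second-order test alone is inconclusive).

Compute the Hessian H = grad^2 f:
  H = [[-4, -4], [-4, -4]]
Verify stationarity: grad f(x*) = H x* + g = (0, 0).
Eigenvalues of H: -8, 0.
H has a zero eigenvalue (singular; negative semidefinite but not definite), so H is neither positive definite, negative definite, nor indefinite. The second-order test alone is inconclusive -> degen.
(Indeed, f is constant along the null direction of H through x*, so x* is not a strict local extremum.)

degen


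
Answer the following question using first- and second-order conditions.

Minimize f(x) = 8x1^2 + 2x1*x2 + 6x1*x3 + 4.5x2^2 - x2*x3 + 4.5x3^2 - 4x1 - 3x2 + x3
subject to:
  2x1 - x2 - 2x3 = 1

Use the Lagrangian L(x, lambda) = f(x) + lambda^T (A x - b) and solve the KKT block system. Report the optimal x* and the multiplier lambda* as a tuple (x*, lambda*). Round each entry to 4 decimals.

Form the Lagrangian:
  L(x, lambda) = (1/2) x^T Q x + c^T x + lambda^T (A x - b)
Stationarity (grad_x L = 0): Q x + c + A^T lambda = 0.
Primal feasibility: A x = b.

This gives the KKT block system:
  [ Q   A^T ] [ x     ]   [-c ]
  [ A    0  ] [ lambda ] = [ b ]

Solving the linear system:
  x*      = (0.3248, 0.2336, -0.292)
  lambda* = (0.0438)
  f(x*)   = -1.1679

x* = (0.3248, 0.2336, -0.292), lambda* = (0.0438)


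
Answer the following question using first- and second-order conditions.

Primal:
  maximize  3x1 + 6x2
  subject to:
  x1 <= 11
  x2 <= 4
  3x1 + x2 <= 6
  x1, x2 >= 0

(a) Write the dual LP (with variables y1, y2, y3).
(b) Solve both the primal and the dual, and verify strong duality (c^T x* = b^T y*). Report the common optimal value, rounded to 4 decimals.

The standard primal-dual pair for 'max c^T x s.t. A x <= b, x >= 0' is:
  Dual:  min b^T y  s.t.  A^T y >= c,  y >= 0.

So the dual LP is:
  minimize  11y1 + 4y2 + 6y3
  subject to:
    y1 + 3y3 >= 3
    y2 + y3 >= 6
    y1, y2, y3 >= 0

Solving the primal: x* = (0.6667, 4).
  primal value c^T x* = 26.
Solving the dual: y* = (0, 5, 1).
  dual value b^T y* = 26.
Strong duality: c^T x* = b^T y*. Confirmed.

26


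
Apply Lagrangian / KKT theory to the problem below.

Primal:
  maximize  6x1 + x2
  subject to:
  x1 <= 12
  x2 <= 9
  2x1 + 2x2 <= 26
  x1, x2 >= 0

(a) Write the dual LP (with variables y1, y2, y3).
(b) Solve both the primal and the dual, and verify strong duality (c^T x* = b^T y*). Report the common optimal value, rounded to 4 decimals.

The standard primal-dual pair for 'max c^T x s.t. A x <= b, x >= 0' is:
  Dual:  min b^T y  s.t.  A^T y >= c,  y >= 0.

So the dual LP is:
  minimize  12y1 + 9y2 + 26y3
  subject to:
    y1 + 2y3 >= 6
    y2 + 2y3 >= 1
    y1, y2, y3 >= 0

Solving the primal: x* = (12, 1).
  primal value c^T x* = 73.
Solving the dual: y* = (5, 0, 0.5).
  dual value b^T y* = 73.
Strong duality: c^T x* = b^T y*. Confirmed.

73
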